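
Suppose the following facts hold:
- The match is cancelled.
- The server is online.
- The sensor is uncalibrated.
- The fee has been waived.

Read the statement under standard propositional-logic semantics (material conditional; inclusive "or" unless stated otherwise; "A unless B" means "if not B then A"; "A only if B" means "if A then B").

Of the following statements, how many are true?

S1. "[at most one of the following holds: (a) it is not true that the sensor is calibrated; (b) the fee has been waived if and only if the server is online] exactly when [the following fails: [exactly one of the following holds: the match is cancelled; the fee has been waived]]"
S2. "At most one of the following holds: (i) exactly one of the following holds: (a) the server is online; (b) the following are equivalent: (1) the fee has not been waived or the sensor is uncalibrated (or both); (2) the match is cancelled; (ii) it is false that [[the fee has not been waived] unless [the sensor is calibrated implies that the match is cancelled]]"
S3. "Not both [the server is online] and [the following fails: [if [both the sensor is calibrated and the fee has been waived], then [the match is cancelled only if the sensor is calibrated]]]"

2

Let Q = "the sensor is calibrated" (False), P = "the fee has been waived" (True), N = "the server is online" (True), D = "the match is cancelled" (True).

S1: This is (not Q nand (P iff N)) iff not (D xor P).

not Q = not False = True
P iff N = True iff True = True
not Q nand (P iff N) = True nand True = False
D xor P = True xor True = False
not (D xor P) = not False = True
(not Q nand (P iff N)) iff not (D xor P) = False iff True = False
Thus S1 is false.

S2: Formalization: (N xor ((not P or not Q) iff D)) nand not (not P or (Q -> D))

not P = not True = False
not Q = not False = True
not P or not Q = False or True = True
(not P or not Q) iff D = True iff True = True
N xor ((not P or not Q) iff D) = True xor True = False
not P = not True = False
Q -> D = False -> True = True
not P or (Q -> D) = False or True = True
not (not P or (Q -> D)) = not True = False
(N xor ((not P or not Q) iff D)) nand not (not P or (Q -> D)) = False nand False = True
Hence S2 is true.

S3: Parsed as N nand not ((Q and P) -> (D -> Q))

Q and P = False and True = False
D -> Q = True -> False = False
(Q and P) -> (D -> Q) = False -> False = True
not ((Q and P) -> (D -> Q)) = not True = False
N nand not ((Q and P) -> (D -> Q)) = True nand False = True
Hence S3 is true.

2 of the 3 statements are true.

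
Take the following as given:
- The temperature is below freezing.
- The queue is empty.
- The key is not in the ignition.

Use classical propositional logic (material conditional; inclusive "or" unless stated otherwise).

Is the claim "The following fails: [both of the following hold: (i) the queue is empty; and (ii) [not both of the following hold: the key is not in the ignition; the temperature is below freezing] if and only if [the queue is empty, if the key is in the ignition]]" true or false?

Let Q = "the queue is empty" (T), R = "the key is in the ignition" (F), P = "the temperature is below freezing" (T).
Formalization: ¬(Q ∧ ((¬R ↑ P) ↔ (R → Q)))

¬R = ¬F = T
¬R ↑ P = T ↑ T = F
R → Q = F → T = T
(¬R ↑ P) ↔ (R → Q) = F ↔ T = F
Q ∧ ((¬R ↑ P) ↔ (R → Q)) = T ∧ F = F
¬(Q ∧ ((¬R ↑ P) ↔ (R → Q))) = ¬F = T

True.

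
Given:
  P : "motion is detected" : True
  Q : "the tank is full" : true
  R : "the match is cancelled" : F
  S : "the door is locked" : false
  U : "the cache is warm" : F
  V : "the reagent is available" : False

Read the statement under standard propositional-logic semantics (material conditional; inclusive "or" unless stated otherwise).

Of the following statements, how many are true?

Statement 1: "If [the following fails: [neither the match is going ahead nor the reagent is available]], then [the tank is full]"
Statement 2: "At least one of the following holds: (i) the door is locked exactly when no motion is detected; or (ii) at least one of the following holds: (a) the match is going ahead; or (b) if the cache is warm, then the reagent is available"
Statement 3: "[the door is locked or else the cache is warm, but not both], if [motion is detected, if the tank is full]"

Statement 1: This is ¬(¬R ↓ V) → Q.

¬R = ¬F = T
¬R ↓ V = T ↓ F = F
¬(¬R ↓ V) = ¬F = T
¬(¬R ↓ V) → Q = T → T = T
Thus Statement 1 is true.

Statement 2: This is (S ↔ ¬P) ∨ (¬R ∨ (U → V)).

¬P = ¬T = F
S ↔ ¬P = F ↔ F = T
¬R = ¬F = T
U → V = F → F = T
¬R ∨ (U → V) = T ∨ T = T
(S ↔ ¬P) ∨ (¬R ∨ (U → V)) = T ∨ T = T
Thus Statement 2 is true.

Statement 3: This is (Q → P) → (S ⊕ U).

Q → P = T → T = T
S ⊕ U = F ⊕ F = F
(Q → P) → (S ⊕ U) = T → F = F
Thus Statement 3 is false.

2 of the 3 statements are true.

2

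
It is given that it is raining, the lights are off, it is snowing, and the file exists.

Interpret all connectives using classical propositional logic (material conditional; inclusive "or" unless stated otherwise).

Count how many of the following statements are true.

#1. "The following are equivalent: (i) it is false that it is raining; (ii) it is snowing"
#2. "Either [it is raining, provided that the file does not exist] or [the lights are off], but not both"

0

Let P = "it is raining" (T), R = "it is snowing" (T), S = "the file exists" (T), Q = "the lights are on" (F).

#1: In symbols: ¬P ↔ R

¬P = ¬T = F
¬P ↔ R = F ↔ T = F
Hence #1 is false.

#2: Parsed as (¬S → P) ⊕ ¬Q

¬S = ¬T = F
¬S → P = F → T = T
¬Q = ¬F = T
(¬S → P) ⊕ ¬Q = T ⊕ T = F
Hence #2 is false.

0 of the 2 statements are true (none).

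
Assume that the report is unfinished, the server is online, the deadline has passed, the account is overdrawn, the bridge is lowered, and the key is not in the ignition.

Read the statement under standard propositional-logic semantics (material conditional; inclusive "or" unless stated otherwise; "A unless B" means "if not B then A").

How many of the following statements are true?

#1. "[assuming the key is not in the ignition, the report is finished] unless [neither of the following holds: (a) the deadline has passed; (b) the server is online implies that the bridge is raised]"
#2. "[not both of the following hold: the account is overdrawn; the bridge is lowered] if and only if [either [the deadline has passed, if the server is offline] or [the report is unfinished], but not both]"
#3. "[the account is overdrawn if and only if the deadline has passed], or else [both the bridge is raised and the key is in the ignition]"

2

Let K = "the key is in the ignition" (False), N = "the report is finished" (False), S = "the deadline has passed" (True), H = "the server is online" (True), M = "the bridge is raised" (False), L = "the account is overdrawn" (True).

#1: In symbols: (not K -> N) or (S nor (H -> M))

not K = not False = True
not K -> N = True -> False = False
H -> M = True -> False = False
S nor (H -> M) = True nor False = False
(not K -> N) or (S nor (H -> M)) = False or False = False
So #1 is false.

#2: Parsed as (L nand not M) iff ((not H -> S) xor not N)

not M = not False = True
L nand not M = True nand True = False
not H = not True = False
not H -> S = False -> True = True
not N = not False = True
(not H -> S) xor not N = True xor True = False
(L nand not M) iff ((not H -> S) xor not N) = False iff False = True
Hence #2 is true.

#3: In symbols: (L iff S) or (M and K)

L iff S = True iff True = True
M and K = False and False = False
(L iff S) or (M and K) = True or False = True
Thus #3 is true.

True statements: 2.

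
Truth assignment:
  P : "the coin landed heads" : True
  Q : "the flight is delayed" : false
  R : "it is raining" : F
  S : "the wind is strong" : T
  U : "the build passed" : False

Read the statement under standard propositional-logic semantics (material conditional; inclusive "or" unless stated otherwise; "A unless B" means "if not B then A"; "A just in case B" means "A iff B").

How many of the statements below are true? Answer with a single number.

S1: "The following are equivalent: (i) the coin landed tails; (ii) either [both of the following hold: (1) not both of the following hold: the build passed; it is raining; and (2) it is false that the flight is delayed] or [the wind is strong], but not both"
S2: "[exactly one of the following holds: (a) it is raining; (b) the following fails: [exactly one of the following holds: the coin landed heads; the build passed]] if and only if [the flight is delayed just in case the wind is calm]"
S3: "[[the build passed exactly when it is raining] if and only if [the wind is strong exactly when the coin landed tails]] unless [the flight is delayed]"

S1: Parsed as not P iff (((U nand R) and not Q) xor S)

not P = not True = False
U nand R = False nand False = True
not Q = not False = True
(U nand R) and not Q = True and True = True
((U nand R) and not Q) xor S = True xor True = False
not P iff (((U nand R) and not Q) xor S) = False iff False = True
Hence S1 is true.

S2: Parsed as (R xor not (P xor U)) iff (Q iff not S)

P xor U = True xor False = True
not (P xor U) = not True = False
R xor not (P xor U) = False xor False = False
not S = not True = False
Q iff not S = False iff False = True
(R xor not (P xor U)) iff (Q iff not S) = False iff True = False
So S2 is false.

S3: Formalization: ((U iff R) iff (S iff not P)) or Q

U iff R = False iff False = True
not P = not True = False
S iff not P = True iff False = False
(U iff R) iff (S iff not P) = True iff False = False
((U iff R) iff (S iff not P)) or Q = False or False = False
So S3 is false.

Count: 1.

1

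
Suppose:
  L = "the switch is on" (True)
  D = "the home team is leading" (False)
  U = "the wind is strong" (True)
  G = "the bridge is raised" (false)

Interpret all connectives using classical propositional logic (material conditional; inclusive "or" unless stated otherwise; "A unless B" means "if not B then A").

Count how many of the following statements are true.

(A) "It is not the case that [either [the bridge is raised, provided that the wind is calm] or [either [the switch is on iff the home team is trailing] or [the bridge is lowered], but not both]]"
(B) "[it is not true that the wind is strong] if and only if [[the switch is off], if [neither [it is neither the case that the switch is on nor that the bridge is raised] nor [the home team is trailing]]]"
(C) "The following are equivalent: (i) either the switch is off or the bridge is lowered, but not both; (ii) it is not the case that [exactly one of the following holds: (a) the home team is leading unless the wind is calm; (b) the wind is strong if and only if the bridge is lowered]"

0

(A): Formalization: ¬((¬U → G) ∨ ((L ↔ ¬D) ⊕ ¬G))

¬U = ¬T = F
¬U → G = F → F = T
¬D = ¬F = T
L ↔ ¬D = T ↔ T = T
¬G = ¬F = T
(L ↔ ¬D) ⊕ ¬G = T ⊕ T = F
(¬U → G) ∨ ((L ↔ ¬D) ⊕ ¬G) = T ∨ F = T
¬((¬U → G) ∨ ((L ↔ ¬D) ⊕ ¬G)) = ¬T = F
So (A) is false.

(B): This is ¬U ↔ (((L ↓ G) ↓ ¬D) → ¬L).

¬U = ¬T = F
L ↓ G = T ↓ F = F
¬D = ¬F = T
(L ↓ G) ↓ ¬D = F ↓ T = F
¬L = ¬T = F
((L ↓ G) ↓ ¬D) → ¬L = F → F = T
¬U ↔ (((L ↓ G) ↓ ¬D) → ¬L) = F ↔ T = F
Hence (B) is false.

(C): Parsed as (¬L ⊕ ¬G) ↔ ¬((D ∨ ¬U) ⊕ (U ↔ ¬G))

¬L = ¬T = F
¬G = ¬F = T
¬L ⊕ ¬G = F ⊕ T = T
¬U = ¬T = F
D ∨ ¬U = F ∨ F = F
¬G = ¬F = T
U ↔ ¬G = T ↔ T = T
(D ∨ ¬U) ⊕ (U ↔ ¬G) = F ⊕ T = T
¬((D ∨ ¬U) ⊕ (U ↔ ¬G)) = ¬T = F
(¬L ⊕ ¬G) ↔ ¬((D ∨ ¬U) ⊕ (U ↔ ¬G)) = T ↔ F = F
Hence (C) is false.

Count: 0.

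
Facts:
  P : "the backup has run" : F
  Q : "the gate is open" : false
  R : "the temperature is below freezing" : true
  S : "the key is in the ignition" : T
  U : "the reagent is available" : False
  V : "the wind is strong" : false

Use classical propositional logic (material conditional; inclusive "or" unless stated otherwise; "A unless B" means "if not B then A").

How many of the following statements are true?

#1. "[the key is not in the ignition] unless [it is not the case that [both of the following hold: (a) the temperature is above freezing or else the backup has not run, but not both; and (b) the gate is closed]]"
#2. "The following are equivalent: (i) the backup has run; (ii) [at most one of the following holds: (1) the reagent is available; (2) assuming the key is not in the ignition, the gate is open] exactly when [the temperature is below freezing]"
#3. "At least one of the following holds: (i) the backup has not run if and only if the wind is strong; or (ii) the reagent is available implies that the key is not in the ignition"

1

#1: In symbols: not S or not ((not R xor not P) and not Q)

not S = not True = False
not R = not True = False
not P = not False = True
not R xor not P = False xor True = True
not Q = not False = True
(not R xor not P) and not Q = True and True = True
not ((not R xor not P) and not Q) = not True = False
not S or not ((not R xor not P) and not Q) = False or False = False
Thus #1 is false.

#2: This is P iff ((U nand (not S -> Q)) iff R).

not S = not True = False
not S -> Q = False -> False = True
U nand (not S -> Q) = False nand True = True
(U nand (not S -> Q)) iff R = True iff True = True
P iff ((U nand (not S -> Q)) iff R) = False iff True = False
Hence #2 is false.

#3: In symbols: (not P iff V) or (U -> not S)

not P = not False = True
not P iff V = True iff False = False
not S = not True = False
U -> not S = False -> False = True
(not P iff V) or (U -> not S) = False or True = True
Thus #3 is true.

Count: 1.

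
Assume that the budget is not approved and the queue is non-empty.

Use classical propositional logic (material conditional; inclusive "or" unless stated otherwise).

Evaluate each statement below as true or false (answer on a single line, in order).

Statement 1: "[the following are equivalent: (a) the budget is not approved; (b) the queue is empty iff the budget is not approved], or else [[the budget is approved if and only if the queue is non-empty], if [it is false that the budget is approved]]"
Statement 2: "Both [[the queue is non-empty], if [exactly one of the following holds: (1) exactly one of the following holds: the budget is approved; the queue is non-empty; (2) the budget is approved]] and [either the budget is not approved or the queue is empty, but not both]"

Let N = "the budget is approved" (F), K = "the queue is empty" (F).

Statement 1: This is (~N <-> (K <-> ~N)) | (~N -> (N <-> ~K)).

~N = ~F = T
~N = ~F = T
K <-> ~N = F <-> T = F
~N <-> (K <-> ~N) = T <-> F = F
~N = ~F = T
~K = ~F = T
N <-> ~K = F <-> T = F
~N -> (N <-> ~K) = T -> F = F
(~N <-> (K <-> ~N)) | (~N -> (N <-> ~K)) = F | F = F
So Statement 1 is false.

Statement 2: This is (((N xor ~K) xor N) -> ~K) & (~N xor K).

~K = ~F = T
N xor ~K = F xor T = T
(N xor ~K) xor N = T xor F = T
~K = ~F = T
((N xor ~K) xor N) -> ~K = T -> T = T
~N = ~F = T
~N xor K = T xor F = T
(((N xor ~K) xor N) -> ~K) & (~N xor K) = T & T = T
So Statement 2 is true.

Statement 1 False, Statement 2 True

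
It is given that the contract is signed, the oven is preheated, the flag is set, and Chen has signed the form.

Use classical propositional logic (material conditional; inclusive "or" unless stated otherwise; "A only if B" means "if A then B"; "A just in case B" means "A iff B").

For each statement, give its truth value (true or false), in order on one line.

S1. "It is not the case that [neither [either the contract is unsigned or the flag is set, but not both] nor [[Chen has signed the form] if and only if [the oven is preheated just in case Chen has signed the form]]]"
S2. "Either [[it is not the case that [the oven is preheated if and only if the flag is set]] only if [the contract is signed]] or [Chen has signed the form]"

S1 True / S2 True

Let S = "the contract is signed" (T), U = "the flag is set" (T), R = "Chen has signed the form" (T), Q = "the oven is preheated" (T).

S1: Formalization: ¬((¬S ⊕ U) ↓ (R ↔ (Q ↔ R)))

¬S = ¬T = F
¬S ⊕ U = F ⊕ T = T
Q ↔ R = T ↔ T = T
R ↔ (Q ↔ R) = T ↔ T = T
(¬S ⊕ U) ↓ (R ↔ (Q ↔ R)) = T ↓ T = F
¬((¬S ⊕ U) ↓ (R ↔ (Q ↔ R))) = ¬F = T
Hence S1 is true.

S2: Formalization: (¬(Q ↔ U) → S) ∨ R

Q ↔ U = T ↔ T = T
¬(Q ↔ U) = ¬T = F
¬(Q ↔ U) → S = F → T = T
(¬(Q ↔ U) → S) ∨ R = T ∨ T = T
Thus S2 is true.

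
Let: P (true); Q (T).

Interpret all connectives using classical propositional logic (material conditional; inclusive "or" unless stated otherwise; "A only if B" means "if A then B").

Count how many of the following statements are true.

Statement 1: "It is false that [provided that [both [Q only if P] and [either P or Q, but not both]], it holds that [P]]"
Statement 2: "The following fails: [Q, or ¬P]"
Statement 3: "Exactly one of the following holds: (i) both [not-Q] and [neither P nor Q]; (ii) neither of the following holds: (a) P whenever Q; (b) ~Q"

Statement 1: In symbols: not (((Q -> P) and (P xor Q)) -> P)

Q -> P = True -> True = True
P xor Q = True xor True = False
(Q -> P) and (P xor Q) = True and False = False
((Q -> P) and (P xor Q)) -> P = False -> True = True
not (((Q -> P) and (P xor Q)) -> P) = not True = False
So Statement 1 is false.

Statement 2: Parsed as not (Q or not P)

not P = not True = False
Q or not P = True or False = True
not (Q or not P) = not True = False
Hence Statement 2 is false.

Statement 3: Parsed as (not Q and (P nor Q)) xor ((Q -> P) nor not Q)

not Q = not True = False
P nor Q = True nor True = False
not Q and (P nor Q) = False and False = False
Q -> P = True -> True = True
not Q = not True = False
(Q -> P) nor not Q = True nor False = False
(not Q and (P nor Q)) xor ((Q -> P) nor not Q) = False xor False = False
So Statement 3 is false.

Count: 0.

0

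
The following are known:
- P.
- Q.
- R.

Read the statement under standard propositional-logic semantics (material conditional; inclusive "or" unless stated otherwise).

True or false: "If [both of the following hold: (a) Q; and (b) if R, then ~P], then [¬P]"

true

Parsed as (Q and (R -> not P)) -> not P

not P = not True = False
R -> not P = True -> False = False
Q and (R -> not P) = True and False = False
not P = not True = False
(Q and (R -> not P)) -> not P = False -> False = True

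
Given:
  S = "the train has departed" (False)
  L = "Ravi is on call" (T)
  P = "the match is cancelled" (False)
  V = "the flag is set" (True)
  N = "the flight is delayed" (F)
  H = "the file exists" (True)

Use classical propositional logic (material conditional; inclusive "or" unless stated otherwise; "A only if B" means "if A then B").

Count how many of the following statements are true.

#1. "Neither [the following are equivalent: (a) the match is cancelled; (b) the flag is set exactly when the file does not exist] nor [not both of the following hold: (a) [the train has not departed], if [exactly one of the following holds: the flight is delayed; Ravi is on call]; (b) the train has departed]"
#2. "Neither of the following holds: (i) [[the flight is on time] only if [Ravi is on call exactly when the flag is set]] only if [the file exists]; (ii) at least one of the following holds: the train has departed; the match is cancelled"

#1: In symbols: (P iff (V iff not H)) nor (((N xor L) -> not S) nand S)

not H = not True = False
V iff not H = True iff False = False
P iff (V iff not H) = False iff False = True
N xor L = False xor True = True
not S = not False = True
(N xor L) -> not S = True -> True = True
((N xor L) -> not S) nand S = True nand False = True
(P iff (V iff not H)) nor (((N xor L) -> not S) nand S) = True nor True = False
Hence #1 is false.

#2: Parsed as ((not N -> (L iff V)) -> H) nor (S or P)

not N = not False = True
L iff V = True iff True = True
not N -> (L iff V) = True -> True = True
(not N -> (L iff V)) -> H = True -> True = True
S or P = False or False = False
((not N -> (L iff V)) -> H) nor (S or P) = True nor False = False
So #2 is false.

Count: 0.

0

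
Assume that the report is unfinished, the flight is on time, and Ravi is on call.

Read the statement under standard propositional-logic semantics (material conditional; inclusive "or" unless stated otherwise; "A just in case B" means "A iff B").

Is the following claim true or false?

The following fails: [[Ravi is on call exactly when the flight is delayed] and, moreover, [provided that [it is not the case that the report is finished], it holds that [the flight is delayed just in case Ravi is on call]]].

The statement is true.

Let R = "Ravi is on call" (True), Q = "the flight is delayed" (False), P = "the report is finished" (False).
This is not ((R iff Q) and (not P -> (Q iff R))).

R iff Q = True iff False = False
not P = not False = True
Q iff R = False iff True = False
not P -> (Q iff R) = True -> False = False
(R iff Q) and (not P -> (Q iff R)) = False and False = False
not ((R iff Q) and (not P -> (Q iff R))) = not False = True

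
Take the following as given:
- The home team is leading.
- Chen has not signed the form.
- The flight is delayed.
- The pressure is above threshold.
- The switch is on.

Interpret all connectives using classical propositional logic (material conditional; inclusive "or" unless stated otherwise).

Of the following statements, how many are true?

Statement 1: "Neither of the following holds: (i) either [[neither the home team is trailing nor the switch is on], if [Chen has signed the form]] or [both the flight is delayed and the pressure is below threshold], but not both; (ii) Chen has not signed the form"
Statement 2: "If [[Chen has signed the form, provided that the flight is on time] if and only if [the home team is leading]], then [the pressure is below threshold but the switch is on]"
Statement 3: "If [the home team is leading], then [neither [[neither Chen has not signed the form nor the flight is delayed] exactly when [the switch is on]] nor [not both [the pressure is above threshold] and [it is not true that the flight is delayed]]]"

0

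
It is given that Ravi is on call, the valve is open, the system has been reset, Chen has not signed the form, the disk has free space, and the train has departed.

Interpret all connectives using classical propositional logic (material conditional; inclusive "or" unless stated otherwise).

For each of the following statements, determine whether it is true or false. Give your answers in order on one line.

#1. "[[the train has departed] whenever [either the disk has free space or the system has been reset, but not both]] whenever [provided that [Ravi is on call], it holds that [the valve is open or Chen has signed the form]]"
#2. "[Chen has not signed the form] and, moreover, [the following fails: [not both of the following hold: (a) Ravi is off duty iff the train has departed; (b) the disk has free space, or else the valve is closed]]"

Let N = "Ravi is on call" (True), L = "the valve is open" (True), K = "Chen has signed the form" (False), D = "the disk is full" (False), M = "the system has been reset" (True), W = "the train has departed" (True).

#1: Parsed as (N -> (L or K)) -> ((not D xor M) -> W)

L or K = True or False = True
N -> (L or K) = True -> True = True
not D = not False = True
not D xor M = True xor True = False
(not D xor M) -> W = False -> True = True
(N -> (L or K)) -> ((not D xor M) -> W) = True -> True = True
Thus #1 is true.

#2: Parsed as not K and not ((not N iff W) nand (not D or not L))

not K = not False = True
not N = not True = False
not N iff W = False iff True = False
not D = not False = True
not L = not True = False
not D or not L = True or False = True
(not N iff W) nand (not D or not L) = False nand True = True
not ((not N iff W) nand (not D or not L)) = not True = False
not K and not ((not N iff W) nand (not D or not L)) = True and False = False
Thus #2 is false.

#1 true, #2 false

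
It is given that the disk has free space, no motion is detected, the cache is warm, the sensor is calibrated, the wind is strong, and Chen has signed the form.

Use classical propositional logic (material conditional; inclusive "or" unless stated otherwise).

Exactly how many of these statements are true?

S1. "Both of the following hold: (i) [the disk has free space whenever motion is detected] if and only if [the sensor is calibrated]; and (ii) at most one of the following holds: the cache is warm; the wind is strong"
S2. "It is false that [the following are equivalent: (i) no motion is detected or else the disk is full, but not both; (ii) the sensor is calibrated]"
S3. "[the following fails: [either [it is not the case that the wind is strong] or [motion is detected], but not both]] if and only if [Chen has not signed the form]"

Let Q = "motion is detected" (F), P = "the disk is full" (F), S = "the sensor is calibrated" (T), R = "the cache is warm" (T), U = "the wind is strong" (T), V = "Chen has signed the form" (T).

S1: In symbols: ((Q -> ~P) <-> S) & (R nand U)

~P = ~F = T
Q -> ~P = F -> T = T
(Q -> ~P) <-> S = T <-> T = T
R nand U = T nand T = F
((Q -> ~P) <-> S) & (R nand U) = T & F = F
So S1 is false.

S2: In symbols: ~((~Q xor P) <-> S)

~Q = ~F = T
~Q xor P = T xor F = T
(~Q xor P) <-> S = T <-> T = T
~((~Q xor P) <-> S) = ~T = F
Thus S2 is false.

S3: In symbols: ~(~U xor Q) <-> ~V

~U = ~T = F
~U xor Q = F xor F = F
~(~U xor Q) = ~F = T
~V = ~T = F
~(~U xor Q) <-> ~V = T <-> F = F
Thus S3 is false.

Count: 0.

0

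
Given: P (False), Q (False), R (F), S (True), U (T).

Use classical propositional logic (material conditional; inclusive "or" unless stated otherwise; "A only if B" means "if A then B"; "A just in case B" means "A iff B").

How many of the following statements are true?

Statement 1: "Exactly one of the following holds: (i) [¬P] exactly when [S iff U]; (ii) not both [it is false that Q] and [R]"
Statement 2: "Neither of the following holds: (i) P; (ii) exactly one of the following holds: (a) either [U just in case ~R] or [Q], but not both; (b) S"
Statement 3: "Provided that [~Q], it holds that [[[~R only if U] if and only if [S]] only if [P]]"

1

Statement 1: This is (¬P ↔ (S ↔ U)) ⊕ (¬Q ↑ R).

¬P = ¬F = T
S ↔ U = T ↔ T = T
¬P ↔ (S ↔ U) = T ↔ T = T
¬Q = ¬F = T
¬Q ↑ R = T ↑ F = T
(¬P ↔ (S ↔ U)) ⊕ (¬Q ↑ R) = T ⊕ T = F
Thus Statement 1 is false.

Statement 2: Formalization: P ↓ (((U ↔ ¬R) ⊕ Q) ⊕ S)

¬R = ¬F = T
U ↔ ¬R = T ↔ T = T
(U ↔ ¬R) ⊕ Q = T ⊕ F = T
((U ↔ ¬R) ⊕ Q) ⊕ S = T ⊕ T = F
P ↓ (((U ↔ ¬R) ⊕ Q) ⊕ S) = F ↓ F = T
Thus Statement 2 is true.

Statement 3: Formalization: ¬Q → (((¬R → U) ↔ S) → P)

¬Q = ¬F = T
¬R = ¬F = T
¬R → U = T → T = T
(¬R → U) ↔ S = T ↔ T = T
((¬R → U) ↔ S) → P = T → F = F
¬Q → (((¬R → U) ↔ S) → P) = T → F = F
Hence Statement 3 is false.

True statements: 1.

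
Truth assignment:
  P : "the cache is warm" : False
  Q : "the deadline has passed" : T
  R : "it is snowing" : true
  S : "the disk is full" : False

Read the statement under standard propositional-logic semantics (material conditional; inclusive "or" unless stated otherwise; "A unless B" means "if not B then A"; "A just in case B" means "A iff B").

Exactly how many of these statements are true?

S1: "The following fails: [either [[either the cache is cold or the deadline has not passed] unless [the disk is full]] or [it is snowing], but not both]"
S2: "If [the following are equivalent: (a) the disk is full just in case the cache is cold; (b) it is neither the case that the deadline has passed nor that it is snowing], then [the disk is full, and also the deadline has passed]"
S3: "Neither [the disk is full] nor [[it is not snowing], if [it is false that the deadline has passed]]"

1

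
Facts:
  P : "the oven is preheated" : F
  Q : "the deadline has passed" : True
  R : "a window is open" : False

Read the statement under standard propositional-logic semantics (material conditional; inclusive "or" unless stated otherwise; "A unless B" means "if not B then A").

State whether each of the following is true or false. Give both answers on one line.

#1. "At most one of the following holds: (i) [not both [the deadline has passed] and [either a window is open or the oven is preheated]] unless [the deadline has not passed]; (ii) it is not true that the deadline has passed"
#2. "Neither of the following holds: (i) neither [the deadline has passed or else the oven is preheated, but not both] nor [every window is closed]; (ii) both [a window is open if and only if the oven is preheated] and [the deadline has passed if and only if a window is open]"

#1 True, #2 True

#1: In symbols: ((Q ↑ (R ∨ P)) ∨ ¬Q) ↑ ¬Q

R ∨ P = F ∨ F = F
Q ↑ (R ∨ P) = T ↑ F = T
¬Q = ¬T = F
(Q ↑ (R ∨ P)) ∨ ¬Q = T ∨ F = T
¬Q = ¬T = F
((Q ↑ (R ∨ P)) ∨ ¬Q) ↑ ¬Q = T ↑ F = T
So #1 is true.

#2: In symbols: ((Q ⊕ P) ↓ ¬R) ↓ ((R ↔ P) ∧ (Q ↔ R))

Q ⊕ P = T ⊕ F = T
¬R = ¬F = T
(Q ⊕ P) ↓ ¬R = T ↓ T = F
R ↔ P = F ↔ F = T
Q ↔ R = T ↔ F = F
(R ↔ P) ∧ (Q ↔ R) = T ∧ F = F
((Q ⊕ P) ↓ ¬R) ↓ ((R ↔ P) ∧ (Q ↔ R)) = F ↓ F = T
So #2 is true.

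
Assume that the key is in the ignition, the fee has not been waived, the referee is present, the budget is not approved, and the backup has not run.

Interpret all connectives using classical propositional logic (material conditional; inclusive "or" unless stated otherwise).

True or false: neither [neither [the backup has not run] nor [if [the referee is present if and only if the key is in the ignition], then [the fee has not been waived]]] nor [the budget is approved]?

Let U = "the backup has run" (F), R = "the referee is present" (T), P = "the key is in the ignition" (T), Q = "the fee has been waived" (F), S = "the budget is approved" (F).
Formalization: (~U nor ((R <-> P) -> ~Q)) nor S

~U = ~F = T
R <-> P = T <-> T = T
~Q = ~F = T
(R <-> P) -> ~Q = T -> T = T
~U nor ((R <-> P) -> ~Q) = T nor T = F
(~U nor ((R <-> P) -> ~Q)) nor S = F nor F = T

true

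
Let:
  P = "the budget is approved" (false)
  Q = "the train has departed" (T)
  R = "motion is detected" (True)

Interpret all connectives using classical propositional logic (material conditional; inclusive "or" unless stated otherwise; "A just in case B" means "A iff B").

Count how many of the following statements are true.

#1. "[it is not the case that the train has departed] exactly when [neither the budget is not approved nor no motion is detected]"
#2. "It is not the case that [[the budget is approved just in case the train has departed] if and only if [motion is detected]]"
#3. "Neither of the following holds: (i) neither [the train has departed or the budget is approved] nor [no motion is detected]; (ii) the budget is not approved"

#1: Formalization: not Q iff (not P nor not R)

not Q = not True = False
not P = not False = True
not R = not True = False
not P nor not R = True nor False = False
not Q iff (not P nor not R) = False iff False = True
Hence #1 is true.

#2: In symbols: not ((P iff Q) iff R)

P iff Q = False iff True = False
(P iff Q) iff R = False iff True = False
not ((P iff Q) iff R) = not False = True
Thus #2 is true.

#3: This is ((Q or P) nor not R) nor not P.

Q or P = True or False = True
not R = not True = False
(Q or P) nor not R = True nor False = False
not P = not False = True
((Q or P) nor not R) nor not P = False nor True = False
So #3 is false.

2 of the 3 statements are true.

2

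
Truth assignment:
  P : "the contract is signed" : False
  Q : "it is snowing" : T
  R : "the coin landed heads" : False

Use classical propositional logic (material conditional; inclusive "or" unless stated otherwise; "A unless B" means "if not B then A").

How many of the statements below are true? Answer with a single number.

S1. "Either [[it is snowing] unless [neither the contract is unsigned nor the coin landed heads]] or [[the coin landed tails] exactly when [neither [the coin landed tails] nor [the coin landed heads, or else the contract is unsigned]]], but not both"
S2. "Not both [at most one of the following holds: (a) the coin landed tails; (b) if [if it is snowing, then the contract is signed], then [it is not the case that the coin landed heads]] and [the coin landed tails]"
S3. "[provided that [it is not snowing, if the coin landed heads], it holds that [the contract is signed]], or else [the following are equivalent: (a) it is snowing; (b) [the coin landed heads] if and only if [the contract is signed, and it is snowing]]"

3

S1: This is (Q | (~P nor R)) xor (~R <-> (~R nor (R | ~P))).

~P = ~F = T
~P nor R = T nor F = F
Q | (~P nor R) = T | F = T
~R = ~F = T
~R = ~F = T
~P = ~F = T
R | ~P = F | T = T
~R nor (R | ~P) = T nor T = F
~R <-> (~R nor (R | ~P)) = T <-> F = F
(Q | (~P nor R)) xor (~R <-> (~R nor (R | ~P))) = T xor F = T
Hence S1 is true.

S2: Parsed as (~R nand ((Q -> P) -> ~R)) nand ~R

~R = ~F = T
Q -> P = T -> F = F
~R = ~F = T
(Q -> P) -> ~R = F -> T = T
~R nand ((Q -> P) -> ~R) = T nand T = F
~R = ~F = T
(~R nand ((Q -> P) -> ~R)) nand ~R = F nand T = T
Thus S2 is true.

S3: In symbols: ((R -> ~Q) -> P) | (Q <-> (R <-> (P & Q)))

~Q = ~T = F
R -> ~Q = F -> F = T
(R -> ~Q) -> P = T -> F = F
P & Q = F & T = F
R <-> (P & Q) = F <-> F = T
Q <-> (R <-> (P & Q)) = T <-> T = T
((R -> ~Q) -> P) | (Q <-> (R <-> (P & Q))) = F | T = T
So S3 is true.

3 of the 3 statements are true.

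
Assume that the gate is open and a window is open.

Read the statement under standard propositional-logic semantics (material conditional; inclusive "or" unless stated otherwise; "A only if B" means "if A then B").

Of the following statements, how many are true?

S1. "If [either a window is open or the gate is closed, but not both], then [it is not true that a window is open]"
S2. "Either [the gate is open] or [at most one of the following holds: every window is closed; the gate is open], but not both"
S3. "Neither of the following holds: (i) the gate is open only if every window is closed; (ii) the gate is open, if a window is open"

Let R = "a window is open" (T), L = "the gate is open" (T).

S1: This is (R xor ~L) -> ~R.

~L = ~T = F
R xor ~L = T xor F = T
~R = ~T = F
(R xor ~L) -> ~R = T -> F = F
Thus S1 is false.

S2: Parsed as L xor (~R nand L)

~R = ~T = F
~R nand L = F nand T = T
L xor (~R nand L) = T xor T = F
So S2 is false.

S3: In symbols: (L -> ~R) nor (R -> L)

~R = ~T = F
L -> ~R = T -> F = F
R -> L = T -> T = T
(L -> ~R) nor (R -> L) = F nor T = F
Thus S3 is false.

Count: 0.

0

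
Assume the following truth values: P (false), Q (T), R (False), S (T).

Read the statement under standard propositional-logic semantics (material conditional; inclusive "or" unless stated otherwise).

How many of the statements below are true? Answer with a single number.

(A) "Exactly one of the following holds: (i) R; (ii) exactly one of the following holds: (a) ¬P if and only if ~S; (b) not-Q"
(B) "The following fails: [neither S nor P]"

(A): In symbols: R ⊕ ((¬P ↔ ¬S) ⊕ ¬Q)

¬P = ¬F = T
¬S = ¬T = F
¬P ↔ ¬S = T ↔ F = F
¬Q = ¬T = F
(¬P ↔ ¬S) ⊕ ¬Q = F ⊕ F = F
R ⊕ ((¬P ↔ ¬S) ⊕ ¬Q) = F ⊕ F = F
So (A) is false.

(B): This is ¬(S ↓ P).

S ↓ P = T ↓ F = F
¬(S ↓ P) = ¬F = T
Hence (B) is true.

True statements: 1.

1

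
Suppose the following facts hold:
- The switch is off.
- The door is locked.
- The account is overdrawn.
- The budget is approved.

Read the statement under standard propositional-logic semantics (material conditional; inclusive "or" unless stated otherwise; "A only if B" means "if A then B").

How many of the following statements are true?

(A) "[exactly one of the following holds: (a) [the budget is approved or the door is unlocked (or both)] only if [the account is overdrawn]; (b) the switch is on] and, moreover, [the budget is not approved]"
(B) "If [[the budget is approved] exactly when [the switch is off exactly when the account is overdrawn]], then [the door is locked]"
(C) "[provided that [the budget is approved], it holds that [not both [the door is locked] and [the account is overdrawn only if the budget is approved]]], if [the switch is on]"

2

Let S = "the budget is approved" (True), Q = "the door is locked" (True), R = "the account is overdrawn" (True), P = "the switch is on" (False).

(A): Parsed as (((S or not Q) -> R) xor P) and not S

not Q = not True = False
S or not Q = True or False = True
(S or not Q) -> R = True -> True = True
((S or not Q) -> R) xor P = True xor False = True
not S = not True = False
(((S or not Q) -> R) xor P) and not S = True and False = False
So (A) is false.

(B): In symbols: (S iff (not P iff R)) -> Q

not P = not False = True
not P iff R = True iff True = True
S iff (not P iff R) = True iff True = True
(S iff (not P iff R)) -> Q = True -> True = True
So (B) is true.

(C): This is P -> (S -> (Q nand (R -> S))).

R -> S = True -> True = True
Q nand (R -> S) = True nand True = False
S -> (Q nand (R -> S)) = True -> False = False
P -> (S -> (Q nand (R -> S))) = False -> False = True
Hence (C) is true.

2 of the 3 statements are true ((B), (C)).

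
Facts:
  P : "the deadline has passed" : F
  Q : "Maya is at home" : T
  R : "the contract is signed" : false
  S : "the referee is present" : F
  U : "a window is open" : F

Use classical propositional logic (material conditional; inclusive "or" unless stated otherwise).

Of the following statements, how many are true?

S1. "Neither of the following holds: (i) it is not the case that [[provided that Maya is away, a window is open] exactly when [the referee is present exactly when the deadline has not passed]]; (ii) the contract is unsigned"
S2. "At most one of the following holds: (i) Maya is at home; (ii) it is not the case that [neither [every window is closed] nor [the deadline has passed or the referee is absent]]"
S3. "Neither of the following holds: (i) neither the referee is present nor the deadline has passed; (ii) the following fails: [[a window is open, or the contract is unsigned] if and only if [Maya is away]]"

0

S1: This is not ((not Q -> U) iff (S iff not P)) nor not R.

not Q = not True = False
not Q -> U = False -> False = True
not P = not False = True
S iff not P = False iff True = False
(not Q -> U) iff (S iff not P) = True iff False = False
not ((not Q -> U) iff (S iff not P)) = not False = True
not R = not False = True
not ((not Q -> U) iff (S iff not P)) nor not R = True nor True = False
So S1 is false.

S2: This is Q nand not (not U nor (P or not S)).

not U = not False = True
not S = not False = True
P or not S = False or True = True
not U nor (P or not S) = True nor True = False
not (not U nor (P or not S)) = not False = True
Q nand not (not U nor (P or not S)) = True nand True = False
Hence S2 is false.

S3: Formalization: (S nor P) nor not ((U or not R) iff not Q)

S nor P = False nor False = True
not R = not False = True
U or not R = False or True = True
not Q = not True = False
(U or not R) iff not Q = True iff False = False
not ((U or not R) iff not Q) = not False = True
(S nor P) nor not ((U or not R) iff not Q) = True nor True = False
Thus S3 is false.

True statements: 0 (none).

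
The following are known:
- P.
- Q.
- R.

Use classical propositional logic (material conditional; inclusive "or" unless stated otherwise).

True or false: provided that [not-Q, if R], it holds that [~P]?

In symbols: (R -> not Q) -> not P

not Q = not True = False
R -> not Q = True -> False = False
not P = not True = False
(R -> not Q) -> not P = False -> False = True

True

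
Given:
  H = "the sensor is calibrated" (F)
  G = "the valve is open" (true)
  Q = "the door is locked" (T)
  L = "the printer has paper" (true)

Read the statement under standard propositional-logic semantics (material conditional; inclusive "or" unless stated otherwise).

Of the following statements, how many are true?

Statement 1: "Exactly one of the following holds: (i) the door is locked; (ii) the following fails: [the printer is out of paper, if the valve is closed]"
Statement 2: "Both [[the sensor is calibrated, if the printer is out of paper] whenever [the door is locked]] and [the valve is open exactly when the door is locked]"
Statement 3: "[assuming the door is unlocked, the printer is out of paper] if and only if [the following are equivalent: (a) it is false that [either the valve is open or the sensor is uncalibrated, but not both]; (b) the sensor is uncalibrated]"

3

Statement 1: This is Q xor ~(~G -> ~L).

~G = ~T = F
~L = ~T = F
~G -> ~L = F -> F = T
~(~G -> ~L) = ~T = F
Q xor ~(~G -> ~L) = T xor F = T
Hence Statement 1 is true.

Statement 2: In symbols: (Q -> (~L -> H)) & (G <-> Q)

~L = ~T = F
~L -> H = F -> F = T
Q -> (~L -> H) = T -> T = T
G <-> Q = T <-> T = T
(Q -> (~L -> H)) & (G <-> Q) = T & T = T
Hence Statement 2 is true.

Statement 3: In symbols: (~Q -> ~L) <-> (~(G xor ~H) <-> ~H)

~Q = ~T = F
~L = ~T = F
~Q -> ~L = F -> F = T
~H = ~F = T
G xor ~H = T xor T = F
~(G xor ~H) = ~F = T
~H = ~F = T
~(G xor ~H) <-> ~H = T <-> T = T
(~Q -> ~L) <-> (~(G xor ~H) <-> ~H) = T <-> T = T
So Statement 3 is true.

Count: 3.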